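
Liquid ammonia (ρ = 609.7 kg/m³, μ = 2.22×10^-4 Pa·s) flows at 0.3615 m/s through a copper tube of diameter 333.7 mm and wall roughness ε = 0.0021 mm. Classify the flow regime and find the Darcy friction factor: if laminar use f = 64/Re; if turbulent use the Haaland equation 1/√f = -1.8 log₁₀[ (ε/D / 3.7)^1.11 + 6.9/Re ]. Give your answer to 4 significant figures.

Re = ρVD/μ = 609.7·0.3615·0.3337/0.000222 = 3.313e+05.
Re > 4000 → turbulent. ε/D = 2.1e-06/0.3337 = 6.29e-06; Haaland: 1/√f = -1.8 log₁₀[3.94e-07 + 2.08e-05] = 8.412, so f = 0.01413.

f ≈ 0.01413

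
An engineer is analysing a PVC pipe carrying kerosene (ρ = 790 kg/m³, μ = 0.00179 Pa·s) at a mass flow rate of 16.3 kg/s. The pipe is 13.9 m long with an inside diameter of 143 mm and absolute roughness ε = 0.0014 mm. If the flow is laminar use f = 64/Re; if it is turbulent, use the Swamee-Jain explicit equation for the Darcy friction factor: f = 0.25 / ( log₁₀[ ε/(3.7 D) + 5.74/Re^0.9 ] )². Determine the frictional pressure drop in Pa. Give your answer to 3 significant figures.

ΔP ≈ 1190 Pa

A = πD²/4 = π(0.143)²/4 = 0.01606 m²; mean velocity V = ṁ/(ρA) = 16.3/(790 · 0.01606) = 1.285 m/s.
Reynolds number Re = ρVD/μ = 790 · 1.285 · 0.143 / 0.00179 = 8.108e+04.
Re > 4000 → turbulent. Relative roughness ε/D = 1.4e-06/0.143 = 9.79e-06. Swamee-Jain: f = 0.25/(log₁₀[9.79e-06/3.7 + 5.74/8.108e+04^0.9])² = 0.25/(log₁₀[2.65e-06 + 0.000219])² = 0.25/(-3.654)² = 0.01873.
Darcy-Weisbach: ΔP = f(L/D)(ρV²/2) = 0.01873·(13.9/0.143)·(790·1.285²/2) = 0.01873·97.2·651.9 = 1187 Pa.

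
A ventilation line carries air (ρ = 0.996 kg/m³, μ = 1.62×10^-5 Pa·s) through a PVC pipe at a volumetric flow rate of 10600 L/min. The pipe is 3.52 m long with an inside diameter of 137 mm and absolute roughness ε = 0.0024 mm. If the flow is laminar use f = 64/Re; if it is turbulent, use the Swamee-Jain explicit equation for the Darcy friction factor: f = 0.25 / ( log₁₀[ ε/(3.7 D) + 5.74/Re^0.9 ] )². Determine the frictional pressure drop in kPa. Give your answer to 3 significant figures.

Q = 10600 L/min = 10600/60000 = 0.1767 m³/s.
Cross-sectional area A = πD²/4 = π(0.137)²/4 = 0.01474 m²; mean velocity V = Q/A = 0.1767/0.01474 = 11.98 m/s.
Reynolds number Re = ρVD/μ = 0.996 · 11.98 · 0.137 / 1.62e-05 = 1.009e+05.
Re > 4000 → turbulent. Relative roughness ε/D = 2.4e-06/0.137 = 1.75e-05. Swamee-Jain: f = 0.25/(log₁₀[1.75e-05/3.7 + 5.74/1.009e+05^0.9])² = 0.25/(log₁₀[4.73e-06 + 0.00018])² = 0.25/(-3.733)² = 0.01794.
Darcy-Weisbach: ΔP = f(L/D)(ρV²/2) = 0.01794·(3.52/0.137)·(0.996·11.98²/2) = 0.01794·25.69·71.53 = 32.96 Pa.
ΔP = 32.96 Pa = 0.0330 kPa.

ΔP ≈ 0.0330 kPa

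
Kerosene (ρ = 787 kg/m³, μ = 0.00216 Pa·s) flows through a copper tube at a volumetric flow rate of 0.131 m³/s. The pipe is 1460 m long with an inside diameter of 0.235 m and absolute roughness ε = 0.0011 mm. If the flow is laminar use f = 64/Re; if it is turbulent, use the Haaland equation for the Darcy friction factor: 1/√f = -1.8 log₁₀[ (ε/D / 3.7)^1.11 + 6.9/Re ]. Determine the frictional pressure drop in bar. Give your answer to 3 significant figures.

Cross-sectional area A = πD²/4 = π(0.235)²/4 = 0.04337 m²; mean velocity V = Q/A = 0.131/0.04337 = 3.02 m/s.
Reynolds number Re = ρVD/μ = 787 · 3.02 · 0.235 / 0.00216 = 2.586e+05.
Re > 4000 → turbulent. Relative roughness ε/D = 1.1e-06/0.235 = 4.68e-06. Haaland: 1/√f = -1.8 log₁₀[(4.68e-06/3.7)^1.11 + 6.9/2.586e+05] = -1.8 log₁₀[2.84e-07 + 2.67e-05] = 8.225, so f = 0.01478.
Darcy-Weisbach: ΔP = f(L/D)(ρV²/2) = 0.01478·(1460/0.235)·(787·3.02²/2) = 0.01478·6213·3590 = 3.297e+05 Pa.
ΔP = 3.297e+05 Pa = 3.30 bar.

ΔP ≈ 3.30 bar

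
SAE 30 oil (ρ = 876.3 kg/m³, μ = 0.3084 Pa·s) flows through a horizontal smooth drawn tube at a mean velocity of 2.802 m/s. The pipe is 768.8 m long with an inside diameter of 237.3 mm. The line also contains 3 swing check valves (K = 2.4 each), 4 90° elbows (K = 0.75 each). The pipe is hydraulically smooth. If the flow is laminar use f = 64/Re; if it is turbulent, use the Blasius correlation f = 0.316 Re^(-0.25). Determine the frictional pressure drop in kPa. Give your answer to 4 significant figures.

Reynolds number Re = ρVD/μ = 876.3 · 2.802 · 0.2373 / 0.308 = 1889.
Re < 2300 → laminar flow, so f = 64/Re = 64/1889 = 0.03387 (the turbulent correlation is not needed).
Total minor-loss coefficient ΣK = 3·2.4 + 4·0.75 = 10.2.
ΔP = [f·L/D + ΣK]·(ρV²/2) = [0.03387·768.8/0.2373 + 10.2]·(876.3·2.802²/2) = [109.7 + 10.2]·3440 = 4.126e+05 Pa.
ΔP = 4.126e+05 Pa = 412.6 kPa.

ΔP ≈ 412.6 kPa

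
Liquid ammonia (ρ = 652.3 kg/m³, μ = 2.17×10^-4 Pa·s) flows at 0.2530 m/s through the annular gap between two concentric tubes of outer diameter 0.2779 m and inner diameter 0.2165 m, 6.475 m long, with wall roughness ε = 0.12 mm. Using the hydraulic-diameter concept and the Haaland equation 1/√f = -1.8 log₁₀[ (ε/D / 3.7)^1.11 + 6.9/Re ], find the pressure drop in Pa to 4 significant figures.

Hydraulic diameter D_h = 4A/P = D_o - D_i = 0.2779 - 0.2165 = 0.0614 m.
Re = ρVD_h/μ = 652.3·0.253·0.0614/0.000217 = 4.67e+04.
ε/D_h = 0.00012/0.0614 = 0.00195; Haaland gives 1/√f = -1.8 log₁₀[0.00023+0.000148] = 6.16, so f = 0.02635.
ΔP = f(L/D_h)(ρV²/2) = 0.02635·6.475/0.0614·20.88 = 58.01 Pa.

ΔP ≈ 58.01 Pa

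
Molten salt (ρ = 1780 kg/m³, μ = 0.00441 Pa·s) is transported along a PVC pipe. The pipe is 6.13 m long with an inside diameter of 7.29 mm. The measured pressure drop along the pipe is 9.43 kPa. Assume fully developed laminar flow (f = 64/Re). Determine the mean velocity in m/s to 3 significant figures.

V ≈ 0.579 m/s

For laminar flow, f = 64/Re with Re = ρVD/μ, so Darcy-Weisbach reduces to ΔP = 32μLV/D². Solving for V: V = ΔP·D²/(32μL) = 9430·(0.00729)²/(32·0.00441·6.13) = 0.5793 m/s.
Check: Re = ρVD/μ = 1780·0.5793·0.00729/0.00441 = 1705 < 2300, so the laminar assumption holds.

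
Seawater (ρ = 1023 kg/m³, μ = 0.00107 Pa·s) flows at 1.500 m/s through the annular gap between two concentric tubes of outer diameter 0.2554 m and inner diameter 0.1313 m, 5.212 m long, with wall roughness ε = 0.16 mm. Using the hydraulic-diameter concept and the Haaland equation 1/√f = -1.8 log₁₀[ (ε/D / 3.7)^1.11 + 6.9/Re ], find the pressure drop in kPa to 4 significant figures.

ΔP ≈ 1.069 kPa

Hydraulic diameter D_h = 4A/P = D_o - D_i = 0.2554 - 0.1313 = 0.1241 m.
Re = ρVD_h/μ = 1023·1.5·0.1241/0.00107 = 1.78e+05.
ε/D_h = 0.00016/0.1241 = 0.00129; Haaland gives 1/√f = -1.8 log₁₀[0.000145+3.88e-05] = 6.724, so f = 0.02212.
ΔP = f(L/D_h)(ρV²/2) = 0.02212·5.212/0.1241·1151 = 1069 Pa.
ΔP = 1.069 kPa.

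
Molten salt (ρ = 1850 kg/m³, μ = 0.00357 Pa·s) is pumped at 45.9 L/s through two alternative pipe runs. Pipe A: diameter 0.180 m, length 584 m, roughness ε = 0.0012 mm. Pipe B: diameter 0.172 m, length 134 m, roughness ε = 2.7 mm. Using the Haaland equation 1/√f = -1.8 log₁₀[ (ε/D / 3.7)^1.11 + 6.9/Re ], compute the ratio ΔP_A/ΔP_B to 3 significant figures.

ΔP_A/ΔP_B ≈ 1.25

Pipe A: V = Q/A = 0.0459/0.02545 = 1.804 m/s; Re = 1.682e+05; ε/D = 6.67e-06; Haaland → f = 0.01607; ΔP_A = f(L/D)(ρV²/2) = 1.569e+05 Pa.
Pipe B: V = Q/A = 0.0459/0.02324 = 1.975 m/s; Re = 1.761e+05; ε/D = 0.0157; Haaland → f = 0.04476; ΔP_B = f(L/D)(ρV²/2) = 1.259e+05 Pa.
ΔP_A/ΔP_B = 1.569e+05/1.259e+05 = 1.25.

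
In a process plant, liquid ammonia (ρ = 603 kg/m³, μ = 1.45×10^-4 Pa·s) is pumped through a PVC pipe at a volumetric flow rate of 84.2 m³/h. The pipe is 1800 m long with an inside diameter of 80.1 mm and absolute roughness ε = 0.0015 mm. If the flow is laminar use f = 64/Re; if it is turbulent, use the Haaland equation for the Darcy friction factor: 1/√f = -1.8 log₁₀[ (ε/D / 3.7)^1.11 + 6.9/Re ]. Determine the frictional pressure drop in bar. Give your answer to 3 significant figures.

Q = 84.2 m³/h = 84.2/3600 = 0.02339 m³/s.
Cross-sectional area A = πD²/4 = π(0.0801)²/4 = 0.005039 m²; mean velocity V = Q/A = 0.02339/0.005039 = 4.641 m/s.
Reynolds number Re = ρVD/μ = 603 · 4.641 · 0.0801 / 0.000145 = 1.546e+06.
Re > 4000 → turbulent. Relative roughness ε/D = 1.5e-06/0.0801 = 1.87e-05. Haaland: 1/√f = -1.8 log₁₀[(1.87e-05/3.7)^1.11 + 6.9/1.546e+06] = -1.8 log₁₀[1.32e-06 + 4.46e-06] = 9.428, so f = 0.01125.
Darcy-Weisbach: ΔP = f(L/D)(ρV²/2) = 0.01125·(1800/0.0801)·(603·4.641²/2) = 0.01125·2.247e+04·6495 = 1.642e+06 Pa.
ΔP = 1.642e+06 Pa = 16.4 bar.

ΔP ≈ 16.4 bar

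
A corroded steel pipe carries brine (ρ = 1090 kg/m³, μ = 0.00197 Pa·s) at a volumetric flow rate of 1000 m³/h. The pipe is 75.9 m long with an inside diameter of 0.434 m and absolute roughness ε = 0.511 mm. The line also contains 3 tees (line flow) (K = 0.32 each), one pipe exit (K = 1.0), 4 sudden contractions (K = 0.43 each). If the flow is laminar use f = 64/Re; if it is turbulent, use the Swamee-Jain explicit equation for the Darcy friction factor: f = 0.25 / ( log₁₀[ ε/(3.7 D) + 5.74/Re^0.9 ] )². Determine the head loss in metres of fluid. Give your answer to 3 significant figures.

h_f ≈ 1.33 m

Q = 1000 m³/h = 1000/3600 = 0.2778 m³/s.
Cross-sectional area A = πD²/4 = π(0.434)²/4 = 0.1479 m²; mean velocity V = Q/A = 0.2778/0.1479 = 1.878 m/s.
Reynolds number Re = ρVD/μ = 1090 · 1.878 · 0.434 / 0.00197 = 4.509e+05.
Re > 4000 → turbulent. Relative roughness ε/D = 0.000511/0.434 = 0.00118. Swamee-Jain: f = 0.25/(log₁₀[0.00118/3.7 + 5.74/4.509e+05^0.9])² = 0.25/(log₁₀[0.000318 + 4.68e-05])² = 0.25/(-3.438)² = 0.02115.
Total minor-loss coefficient ΣK = 3·0.32 + 1·1 + 4·0.43 = 3.68.
ΔP = [f·L/D + ΣK]·(ρV²/2) = [0.02115·75.9/0.434 + 3.68]·(1090·1.878²/2) = [3.7 + 3.68]·1922 = 1.418e+04 Pa.
Head loss h_f = ΔP/(ρg) = 1.418e+04/(1090·9.81) = 1.33 m.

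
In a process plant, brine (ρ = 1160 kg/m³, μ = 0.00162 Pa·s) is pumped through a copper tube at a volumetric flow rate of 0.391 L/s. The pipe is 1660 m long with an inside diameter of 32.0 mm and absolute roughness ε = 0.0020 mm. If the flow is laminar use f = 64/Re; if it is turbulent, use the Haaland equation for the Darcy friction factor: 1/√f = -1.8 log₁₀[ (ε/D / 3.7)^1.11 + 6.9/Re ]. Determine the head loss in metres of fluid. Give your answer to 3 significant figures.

Q = 0.391 L/s = 0.391/1000 = 0.000391 m³/s.
Cross-sectional area A = πD²/4 = π(0.032)²/4 = 0.0008042 m²; mean velocity V = Q/A = 0.000391/0.0008042 = 0.4862 m/s.
Reynolds number Re = ρVD/μ = 1160 · 0.4862 · 0.032 / 0.00162 = 1.114e+04.
Re > 4000 → turbulent. Relative roughness ε/D = 2e-06/0.032 = 6.25e-05. Haaland: 1/√f = -1.8 log₁₀[(6.25e-05/3.7)^1.11 + 6.9/1.114e+04] = -1.8 log₁₀[5.04e-06 + 0.000619] = 5.768, so f = 0.03006.
Darcy-Weisbach: ΔP = f(L/D)(ρV²/2) = 0.03006·(1660/0.032)·(1160·0.4862²/2) = 0.03006·5.188e+04·137.1 = 2.137e+05 Pa.
Head loss h_f = ΔP/(ρg) = 2.137e+05/(1160·9.81) = 18.8 m.

h_f ≈ 18.8 m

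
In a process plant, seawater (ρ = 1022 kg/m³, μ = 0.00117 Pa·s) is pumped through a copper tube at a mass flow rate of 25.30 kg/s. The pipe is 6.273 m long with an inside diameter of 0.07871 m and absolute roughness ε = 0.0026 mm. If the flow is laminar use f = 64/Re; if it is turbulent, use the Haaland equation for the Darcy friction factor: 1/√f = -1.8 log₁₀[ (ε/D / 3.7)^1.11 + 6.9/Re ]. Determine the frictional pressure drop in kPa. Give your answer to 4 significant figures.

ΔP ≈ 15.02 kPa

A = πD²/4 = π(0.07871)²/4 = 0.004866 m²; mean velocity V = ṁ/(ρA) = 25.3/(1022 · 0.004866) = 5.088 m/s.
Reynolds number Re = ρVD/μ = 1022 · 5.088 · 0.07871 / 0.00117 = 3.498e+05.
Re > 4000 → turbulent. Relative roughness ε/D = 2.6e-06/0.07871 = 3.3e-05. Haaland: 1/√f = -1.8 log₁₀[(3.3e-05/3.7)^1.11 + 6.9/3.498e+05] = -1.8 log₁₀[2.48e-06 + 1.97e-05] = 8.376, so f = 0.01425.
Darcy-Weisbach: ΔP = f(L/D)(ρV²/2) = 0.01425·(6.273/0.07871)·(1022·5.088²/2) = 0.01425·79.7·1.323e+04 = 1.502e+04 Pa.
ΔP = 1.502e+04 Pa = 15.02 kPa.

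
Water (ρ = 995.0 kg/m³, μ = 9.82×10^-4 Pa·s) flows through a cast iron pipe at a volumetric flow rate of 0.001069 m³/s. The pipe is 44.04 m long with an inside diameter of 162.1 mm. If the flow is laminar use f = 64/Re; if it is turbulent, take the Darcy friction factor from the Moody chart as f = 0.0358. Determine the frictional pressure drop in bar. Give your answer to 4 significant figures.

ΔP ≈ 1.298×10^-4 bar

Cross-sectional area A = πD²/4 = π(0.1621)²/4 = 0.02064 m²; mean velocity V = Q/A = 0.001069/0.02064 = 0.0518 m/s.
Reynolds number Re = ρVD/μ = 995 · 0.0518 · 0.1621 / 0.000982 = 8508.
Re > 4000 → turbulent; use the Moody-chart value f = 0.0358.
Darcy-Weisbach: ΔP = f(L/D)(ρV²/2) = 0.0358·(44.04/0.1621)·(995·0.0518²/2) = 0.0358·271.7·1.335 = 12.98 Pa.
ΔP = 12.98 Pa = 1.298×10^-4 bar.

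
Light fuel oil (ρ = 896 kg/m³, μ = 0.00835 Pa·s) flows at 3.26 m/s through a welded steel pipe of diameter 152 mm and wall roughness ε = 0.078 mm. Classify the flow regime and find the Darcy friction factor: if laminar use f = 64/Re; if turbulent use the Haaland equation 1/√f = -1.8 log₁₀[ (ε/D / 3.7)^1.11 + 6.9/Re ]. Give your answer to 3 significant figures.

f ≈ 0.0221

Re = ρVD/μ = 896·3.26·0.152/0.00835 = 5.317e+04.
Re > 4000 → turbulent. ε/D = 7.8e-05/0.152 = 0.000513; Haaland: 1/√f = -1.8 log₁₀[5.22e-05 + 0.00013] = 6.732, so f = 0.02207.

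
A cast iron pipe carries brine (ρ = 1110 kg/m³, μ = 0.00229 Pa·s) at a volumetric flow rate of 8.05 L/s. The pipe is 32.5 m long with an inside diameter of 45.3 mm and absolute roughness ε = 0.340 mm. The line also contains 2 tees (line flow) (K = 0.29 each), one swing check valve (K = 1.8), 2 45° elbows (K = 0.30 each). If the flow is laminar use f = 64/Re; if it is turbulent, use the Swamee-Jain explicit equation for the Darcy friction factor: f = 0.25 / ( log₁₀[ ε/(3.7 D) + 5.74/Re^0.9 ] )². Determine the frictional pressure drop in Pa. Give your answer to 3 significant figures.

Q = 8.05 L/s = 8.05/1000 = 0.00805 m³/s.
Cross-sectional area A = πD²/4 = π(0.0453)²/4 = 0.001612 m²; mean velocity V = Q/A = 0.00805/0.001612 = 4.995 m/s.
Reynolds number Re = ρVD/μ = 1110 · 4.995 · 0.0453 / 0.00229 = 1.097e+05.
Re > 4000 → turbulent. Relative roughness ε/D = 0.00034/0.0453 = 0.00751. Swamee-Jain: f = 0.25/(log₁₀[0.00751/3.7 + 5.74/1.097e+05^0.9])² = 0.25/(log₁₀[0.00203 + 0.000167])² = 0.25/(-2.658)² = 0.03537.
Total minor-loss coefficient ΣK = 2·0.29 + 1·1.8 + 2·0.3 = 2.98.
ΔP = [f·L/D + ΣK]·(ρV²/2) = [0.03537·32.5/0.0453 + 2.98]·(1110·4.995²/2) = [25.38 + 2.98]·1.385e+04 = 3.926e+05 Pa.

ΔP ≈ 393000 Pa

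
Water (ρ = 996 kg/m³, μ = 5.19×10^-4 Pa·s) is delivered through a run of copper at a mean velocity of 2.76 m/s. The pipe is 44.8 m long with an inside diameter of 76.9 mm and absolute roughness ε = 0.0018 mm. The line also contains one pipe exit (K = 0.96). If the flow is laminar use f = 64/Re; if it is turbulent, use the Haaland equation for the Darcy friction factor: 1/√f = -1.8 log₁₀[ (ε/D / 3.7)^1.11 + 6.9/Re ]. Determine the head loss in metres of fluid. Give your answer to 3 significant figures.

Reynolds number Re = ρVD/μ = 996 · 2.76 · 0.0769 / 0.000519 = 4.073e+05.
Re > 4000 → turbulent. Relative roughness ε/D = 1.8e-06/0.0769 = 2.34e-05. Haaland: 1/√f = -1.8 log₁₀[(2.34e-05/3.7)^1.11 + 6.9/4.073e+05] = -1.8 log₁₀[1.7e-06 + 1.69e-05] = 8.513, so f = 0.0138.
Total minor-loss coefficient ΣK = 1·0.96 = 0.96.
ΔP = [f·L/D + ΣK]·(ρV²/2) = [0.0138·44.8/0.0769 + 0.96]·(996·2.76²/2) = [8.038 + 0.96]·3794 = 3.413e+04 Pa.
Head loss h_f = ΔP/(ρg) = 3.413e+04/(996·9.81) = 3.49 m.

h_f ≈ 3.49 m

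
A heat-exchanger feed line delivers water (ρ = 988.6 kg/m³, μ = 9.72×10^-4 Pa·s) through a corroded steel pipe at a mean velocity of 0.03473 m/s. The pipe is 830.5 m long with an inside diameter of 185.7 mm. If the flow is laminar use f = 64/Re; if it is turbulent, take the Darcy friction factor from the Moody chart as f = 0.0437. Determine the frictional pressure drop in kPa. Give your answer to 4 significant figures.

Reynolds number Re = ρVD/μ = 988.6 · 0.03473 · 0.1857 / 0.000972 = 6560.
Re > 4000 → turbulent; use the Moody-chart value f = 0.0437.
Darcy-Weisbach: ΔP = f(L/D)(ρV²/2) = 0.0437·(830.5/0.1857)·(988.6·0.03473²/2) = 0.0437·4472·0.5962 = 116.5 Pa.
ΔP = 116.5 Pa = 0.1165 kPa.

ΔP ≈ 0.1165 kPa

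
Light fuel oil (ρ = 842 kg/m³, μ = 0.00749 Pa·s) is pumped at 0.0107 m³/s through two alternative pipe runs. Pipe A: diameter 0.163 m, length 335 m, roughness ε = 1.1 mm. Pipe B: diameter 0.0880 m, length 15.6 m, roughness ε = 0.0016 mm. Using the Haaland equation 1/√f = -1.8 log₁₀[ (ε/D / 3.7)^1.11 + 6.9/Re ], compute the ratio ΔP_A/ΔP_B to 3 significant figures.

Pipe A: V = Q/A = 0.0107/0.02087 = 0.5128 m/s; Re = 9396; ε/D = 0.00675; Haaland → f = 0.03983; ΔP_A = f(L/D)(ρV²/2) = 9062 Pa.
Pipe B: V = Q/A = 0.0107/0.006082 = 1.759 m/s; Re = 1.74e+04; ε/D = 1.82e-05; Haaland → f = 0.02669; ΔP_B = f(L/D)(ρV²/2) = 6166 Pa.
ΔP_A/ΔP_B = 9062/6166 = 1.47.

ΔP_A/ΔP_B ≈ 1.47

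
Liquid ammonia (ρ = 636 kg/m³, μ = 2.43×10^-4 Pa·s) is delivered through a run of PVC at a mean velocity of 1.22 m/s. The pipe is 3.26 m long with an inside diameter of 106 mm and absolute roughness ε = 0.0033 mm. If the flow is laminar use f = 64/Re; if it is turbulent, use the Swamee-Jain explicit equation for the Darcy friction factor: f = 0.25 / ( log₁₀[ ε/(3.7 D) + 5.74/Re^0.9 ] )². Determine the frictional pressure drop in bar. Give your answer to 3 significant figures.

Reynolds number Re = ρVD/μ = 636 · 1.22 · 0.106 / 0.000243 = 3.385e+05.
Re > 4000 → turbulent. Relative roughness ε/D = 3.3e-06/0.106 = 3.11e-05. Swamee-Jain: f = 0.25/(log₁₀[3.11e-05/3.7 + 5.74/3.385e+05^0.9])² = 0.25/(log₁₀[8.41e-06 + 6.06e-05])² = 0.25/(-4.161)² = 0.01444.
Darcy-Weisbach: ΔP = f(L/D)(ρV²/2) = 0.01444·(3.26/0.106)·(636·1.22²/2) = 0.01444·30.75·473.3 = 210.2 Pa.
ΔP = 210.2 Pa = 0.00210 bar.

ΔP ≈ 0.00210 bar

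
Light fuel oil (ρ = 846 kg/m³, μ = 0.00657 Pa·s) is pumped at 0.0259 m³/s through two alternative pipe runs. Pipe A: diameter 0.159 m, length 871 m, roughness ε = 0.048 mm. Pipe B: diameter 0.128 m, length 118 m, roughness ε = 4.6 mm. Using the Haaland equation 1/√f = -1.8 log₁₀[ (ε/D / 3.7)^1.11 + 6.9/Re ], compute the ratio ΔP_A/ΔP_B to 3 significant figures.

Pipe A: V = Q/A = 0.0259/0.01986 = 1.304 m/s; Re = 2.671e+04; ε/D = 0.000302; Haaland → f = 0.02461; ΔP_A = f(L/D)(ρV²/2) = 9.702e+04 Pa.
Pipe B: V = Q/A = 0.0259/0.01287 = 2.013 m/s; Re = 3.317e+04; ε/D = 0.0359; Haaland → f = 0.06269; ΔP_B = f(L/D)(ρV²/2) = 9.904e+04 Pa.
ΔP_A/ΔP_B = 9.702e+04/9.904e+04 = 0.980.

ΔP_A/ΔP_B ≈ 0.980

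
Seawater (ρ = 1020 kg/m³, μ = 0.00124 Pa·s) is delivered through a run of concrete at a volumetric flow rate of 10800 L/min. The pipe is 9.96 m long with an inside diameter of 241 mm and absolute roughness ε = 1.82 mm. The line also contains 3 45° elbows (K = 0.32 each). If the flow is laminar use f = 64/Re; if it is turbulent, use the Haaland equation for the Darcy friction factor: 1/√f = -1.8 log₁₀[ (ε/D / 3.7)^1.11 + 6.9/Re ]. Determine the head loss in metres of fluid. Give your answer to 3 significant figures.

h_f ≈ 1.90 m

Q = 10800 L/min = 10800/60000 = 0.18 m³/s.
Cross-sectional area A = πD²/4 = π(0.241)²/4 = 0.04562 m²; mean velocity V = Q/A = 0.18/0.04562 = 3.946 m/s.
Reynolds number Re = ρVD/μ = 1020 · 3.946 · 0.241 / 0.00124 = 7.822e+05.
Re > 4000 → turbulent. Relative roughness ε/D = 0.00182/0.241 = 0.00755. Haaland: 1/√f = -1.8 log₁₀[(0.00755/3.7)^1.11 + 6.9/7.822e+05] = -1.8 log₁₀[0.00103 + 8.82e-06] = 5.368, so f = 0.0347.
Total minor-loss coefficient ΣK = 3·0.32 = 0.96.
ΔP = [f·L/D + ΣK]·(ρV²/2) = [0.0347·9.96/0.241 + 0.96]·(1020·3.946²/2) = [1.434 + 0.96]·7941 = 1.901e+04 Pa.
Head loss h_f = ΔP/(ρg) = 1.901e+04/(1020·9.81) = 1.90 m.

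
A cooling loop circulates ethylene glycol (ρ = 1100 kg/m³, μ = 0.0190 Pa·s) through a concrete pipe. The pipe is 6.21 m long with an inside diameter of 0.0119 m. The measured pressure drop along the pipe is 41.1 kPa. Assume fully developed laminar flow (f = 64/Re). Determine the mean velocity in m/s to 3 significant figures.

V ≈ 1.54 m/s

For laminar flow, f = 64/Re with Re = ρVD/μ, so Darcy-Weisbach reduces to ΔP = 32μLV/D². Solving for V: V = ΔP·D²/(32μL) = 4.11e+04·(0.0119)²/(32·0.019·6.21) = 1.541 m/s.
Check: Re = ρVD/μ = 1100·1.541·0.0119/0.019 = 1062 < 2300, so the laminar assumption holds.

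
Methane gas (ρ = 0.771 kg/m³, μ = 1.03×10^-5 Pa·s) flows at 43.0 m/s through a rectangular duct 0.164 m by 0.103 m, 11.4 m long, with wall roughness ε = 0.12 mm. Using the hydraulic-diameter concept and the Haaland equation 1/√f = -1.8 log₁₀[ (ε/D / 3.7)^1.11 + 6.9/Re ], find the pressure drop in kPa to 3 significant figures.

ΔP ≈ 1.29 kPa

Hydraulic diameter D_h = 4A/P = 4·(0.164·0.103)/(2·(0.164+0.103)) = 0.06757/0.534 = 0.1265 m.
Re = ρVD_h/μ = 0.771·43·0.1265/1.03e-05 = 4.073e+05.
ε/D_h = 0.00012/0.1265 = 0.000948; Haaland gives 1/√f = -1.8 log₁₀[0.000103+1.69e-05] = 7.056, so f = 0.02008.
ΔP = f(L/D_h)(ρV²/2) = 0.02008·11.4/0.1265·712.8 = 1290 Pa.
ΔP = 1.29 kPa.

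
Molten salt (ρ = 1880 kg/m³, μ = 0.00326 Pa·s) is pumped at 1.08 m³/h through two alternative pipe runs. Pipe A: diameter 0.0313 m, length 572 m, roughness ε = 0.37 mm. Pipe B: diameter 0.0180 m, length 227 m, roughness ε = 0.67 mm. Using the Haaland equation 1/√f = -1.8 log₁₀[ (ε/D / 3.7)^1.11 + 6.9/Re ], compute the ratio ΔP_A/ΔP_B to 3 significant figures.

ΔP_A/ΔP_B ≈ 0.114

Pipe A: V = Q/A = 0.0003/0.0007694 = 0.3899 m/s; Re = 7038; ε/D = 0.0118; Haaland → f = 0.04665; ΔP_A = f(L/D)(ρV²/2) = 1.218e+05 Pa.
Pipe B: V = Q/A = 0.0003/0.0002545 = 1.179 m/s; Re = 1.224e+04; ε/D = 0.0372; Haaland → f = 0.06503; ΔP_B = f(L/D)(ρV²/2) = 1.071e+06 Pa.
ΔP_A/ΔP_B = 1.218e+05/1.071e+06 = 0.114.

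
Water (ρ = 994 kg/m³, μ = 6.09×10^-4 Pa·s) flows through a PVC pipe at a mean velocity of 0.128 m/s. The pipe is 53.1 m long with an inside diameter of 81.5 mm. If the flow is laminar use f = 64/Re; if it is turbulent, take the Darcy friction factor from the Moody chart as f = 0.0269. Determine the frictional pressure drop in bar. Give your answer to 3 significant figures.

ΔP ≈ 0.00143 bar

Reynolds number Re = ρVD/μ = 994 · 0.128 · 0.0815 / 0.000609 = 1.703e+04.
Re > 4000 → turbulent; use the Moody-chart value f = 0.0269.
Darcy-Weisbach: ΔP = f(L/D)(ρV²/2) = 0.0269·(53.1/0.0815)·(994·0.128²/2) = 0.0269·651.5·8.143 = 142.7 Pa.
ΔP = 142.7 Pa = 0.00143 bar.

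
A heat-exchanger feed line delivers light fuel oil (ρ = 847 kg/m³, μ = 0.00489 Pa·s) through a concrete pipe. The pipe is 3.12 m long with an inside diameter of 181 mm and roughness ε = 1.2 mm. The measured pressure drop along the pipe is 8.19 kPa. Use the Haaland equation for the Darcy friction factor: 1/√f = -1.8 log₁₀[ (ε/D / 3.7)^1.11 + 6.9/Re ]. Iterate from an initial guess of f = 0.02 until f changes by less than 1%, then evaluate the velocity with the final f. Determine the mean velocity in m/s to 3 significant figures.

Rearranging Darcy-Weisbach: V = √(2·ΔP·D/(f·L·ρ)). With ε/D = 0.0012/0.181 = 0.00663, iterate starting from f = 0.02:
  f = 0.02 → V = √(2·8190·0.181/(0.02·3.12·847)) = 7.49 m/s; Re = ρVD/μ = 2.348e+05; f → 0.03351
  f = 0.03351 → V = 5.786 m/s; Re = 1.814e+05; f → 0.0336
Converged (Δf/f < 1%). With the final f = 0.0336: V = √(2·8190·0.181/(0.0336·3.12·847)) = 5.778 m/s.

V ≈ 5.78 m/s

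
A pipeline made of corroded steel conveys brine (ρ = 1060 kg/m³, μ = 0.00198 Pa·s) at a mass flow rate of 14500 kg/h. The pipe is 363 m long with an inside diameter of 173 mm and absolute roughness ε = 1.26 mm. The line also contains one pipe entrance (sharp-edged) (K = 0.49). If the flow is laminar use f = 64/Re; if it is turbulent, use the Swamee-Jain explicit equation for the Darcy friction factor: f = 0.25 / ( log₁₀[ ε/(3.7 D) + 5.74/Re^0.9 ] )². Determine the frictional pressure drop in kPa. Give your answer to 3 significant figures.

ṁ = 14500 kg/h = 14500/3600 = 4.028 kg/s.
A = πD²/4 = π(0.173)²/4 = 0.02351 m²; mean velocity V = ṁ/(ρA) = 4.028/(1060 · 0.02351) = 0.1617 m/s.
Reynolds number Re = ρVD/μ = 1060 · 0.1617 · 0.173 / 0.00198 = 1.497e+04.
Re > 4000 → turbulent. Relative roughness ε/D = 0.00126/0.173 = 0.00728. Swamee-Jain: f = 0.25/(log₁₀[0.00728/3.7 + 5.74/1.497e+04^0.9])² = 0.25/(log₁₀[0.00197 + 0.001])² = 0.25/(-2.527)² = 0.03915.
Total minor-loss coefficient ΣK = 1·0.49 = 0.49.
ΔP = [f·L/D + ΣK]·(ρV²/2) = [0.03915·363/0.173 + 0.49]·(1060·0.1617²/2) = [82.14 + 0.49]·13.85 = 1144 Pa.
ΔP = 1144 Pa = 1.14 kPa.

ΔP ≈ 1.14 kPa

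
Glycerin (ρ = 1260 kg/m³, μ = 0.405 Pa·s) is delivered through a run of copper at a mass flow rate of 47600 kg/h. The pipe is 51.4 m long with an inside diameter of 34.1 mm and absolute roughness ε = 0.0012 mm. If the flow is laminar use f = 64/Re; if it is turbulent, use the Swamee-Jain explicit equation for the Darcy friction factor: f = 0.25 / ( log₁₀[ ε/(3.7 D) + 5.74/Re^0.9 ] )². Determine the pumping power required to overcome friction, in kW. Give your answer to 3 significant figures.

P ≈ 69.1 kW

ṁ = 47600 kg/h = 47600/3600 = 13.22 kg/s.
A = πD²/4 = π(0.0341)²/4 = 0.0009133 m²; mean velocity V = ṁ/(ρA) = 13.22/(1260 · 0.0009133) = 11.49 m/s.
Reynolds number Re = ρVD/μ = 1260 · 11.49 · 0.0341 / 0.405 = 1219.
Re < 2300 → laminar flow, so f = 64/Re = 64/1219 = 0.0525 (the turbulent correlation is not needed).
Darcy-Weisbach: ΔP = f(L/D)(ρV²/2) = 0.0525·(51.4/0.0341)·(1260·11.49²/2) = 0.0525·1507·8.318e+04 = 6.583e+06 Pa.
Q = ṁ/ρ = 13.22/1260 = 0.01049 m³/s.
Pumping power P = QΔP = 0.01049·6.583e+06 = 69080 W = 69.1 kW.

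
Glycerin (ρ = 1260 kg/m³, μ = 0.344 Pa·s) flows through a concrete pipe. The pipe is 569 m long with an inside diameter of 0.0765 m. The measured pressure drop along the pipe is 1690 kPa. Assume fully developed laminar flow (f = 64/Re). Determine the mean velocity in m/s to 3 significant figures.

V ≈ 1.58 m/s

For laminar flow, f = 64/Re with Re = ρVD/μ, so Darcy-Weisbach reduces to ΔP = 32μLV/D². Solving for V: V = ΔP·D²/(32μL) = 1.69e+06·(0.0765)²/(32·0.344·569) = 1.579 m/s.
Check: Re = ρVD/μ = 1260·1.579·0.0765/0.344 = 442.4 < 2300, so the laminar assumption holds.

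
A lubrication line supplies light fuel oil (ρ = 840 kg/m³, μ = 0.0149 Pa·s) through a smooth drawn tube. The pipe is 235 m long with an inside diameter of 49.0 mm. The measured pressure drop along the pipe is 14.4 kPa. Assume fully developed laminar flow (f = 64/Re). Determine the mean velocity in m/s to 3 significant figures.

For laminar flow, f = 64/Re with Re = ρVD/μ, so Darcy-Weisbach reduces to ΔP = 32μLV/D². Solving for V: V = ΔP·D²/(32μL) = 1.44e+04·(0.049)²/(32·0.0149·235) = 0.3086 m/s.
Check: Re = ρVD/μ = 840·0.3086·0.049/0.0149 = 852.4 < 2300, so the laminar assumption holds.

V ≈ 0.309 m/s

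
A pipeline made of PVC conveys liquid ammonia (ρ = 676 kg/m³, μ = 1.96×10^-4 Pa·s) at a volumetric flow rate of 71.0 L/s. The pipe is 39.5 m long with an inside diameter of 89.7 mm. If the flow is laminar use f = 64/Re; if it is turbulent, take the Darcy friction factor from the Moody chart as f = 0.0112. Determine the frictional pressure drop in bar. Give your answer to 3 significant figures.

Q = 71.0 L/s = 71.0/1000 = 0.071 m³/s.
Cross-sectional area A = πD²/4 = π(0.0897)²/4 = 0.006319 m²; mean velocity V = Q/A = 0.071/0.006319 = 11.24 m/s.
Reynolds number Re = ρVD/μ = 676 · 11.24 · 0.0897 / 0.000196 = 3.476e+06.
Re > 4000 → turbulent; use the Moody-chart value f = 0.0112.
Darcy-Weisbach: ΔP = f(L/D)(ρV²/2) = 0.0112·(39.5/0.0897)·(676·11.24²/2) = 0.0112·440.4·4.267e+04 = 2.104e+05 Pa.
ΔP = 2.104e+05 Pa = 2.10 bar.

ΔP ≈ 2.10 bar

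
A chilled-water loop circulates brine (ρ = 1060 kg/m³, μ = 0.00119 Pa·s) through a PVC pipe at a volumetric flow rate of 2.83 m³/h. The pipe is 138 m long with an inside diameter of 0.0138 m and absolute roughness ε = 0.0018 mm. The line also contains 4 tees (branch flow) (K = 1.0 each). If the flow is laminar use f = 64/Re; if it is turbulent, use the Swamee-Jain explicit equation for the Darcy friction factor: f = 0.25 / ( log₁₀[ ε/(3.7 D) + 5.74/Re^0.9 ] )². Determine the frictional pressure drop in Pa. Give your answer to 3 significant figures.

Q = 2.83 m³/h = 2.83/3600 = 0.0007861 m³/s.
Cross-sectional area A = πD²/4 = π(0.0138)²/4 = 0.0001496 m²; mean velocity V = Q/A = 0.0007861/0.0001496 = 5.256 m/s.
Reynolds number Re = ρVD/μ = 1060 · 5.256 · 0.0138 / 0.00119 = 6.461e+04.
Re > 4000 → turbulent. Relative roughness ε/D = 1.8e-06/0.0138 = 0.00013. Swamee-Jain: f = 0.25/(log₁₀[0.00013/3.7 + 5.74/6.461e+04^0.9])² = 0.25/(log₁₀[3.53e-05 + 0.000269])² = 0.25/(-3.517)² = 0.02021.
Total minor-loss coefficient ΣK = 4·1 = 4.
ΔP = [f·L/D + ΣK]·(ρV²/2) = [0.02021·138/0.0138 + 4]·(1060·5.256²/2) = [202.1 + 4]·1.464e+04 = 3.018e+06 Pa.

ΔP ≈ 3.02×10^6 Pa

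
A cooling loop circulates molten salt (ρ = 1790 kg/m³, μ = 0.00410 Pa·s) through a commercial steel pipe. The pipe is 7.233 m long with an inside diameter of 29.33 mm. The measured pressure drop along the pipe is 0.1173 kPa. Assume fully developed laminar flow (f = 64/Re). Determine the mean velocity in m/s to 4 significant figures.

V ≈ 0.1063 m/s

For laminar flow, f = 64/Re with Re = ρVD/μ, so Darcy-Weisbach reduces to ΔP = 32μLV/D². Solving for V: V = ΔP·D²/(32μL) = 117.3·(0.02933)²/(32·0.0041·7.233) = 0.1063 m/s.
Check: Re = ρVD/μ = 1790·0.1063·0.02933/0.0041 = 1362 < 2300, so the laminar assumption holds.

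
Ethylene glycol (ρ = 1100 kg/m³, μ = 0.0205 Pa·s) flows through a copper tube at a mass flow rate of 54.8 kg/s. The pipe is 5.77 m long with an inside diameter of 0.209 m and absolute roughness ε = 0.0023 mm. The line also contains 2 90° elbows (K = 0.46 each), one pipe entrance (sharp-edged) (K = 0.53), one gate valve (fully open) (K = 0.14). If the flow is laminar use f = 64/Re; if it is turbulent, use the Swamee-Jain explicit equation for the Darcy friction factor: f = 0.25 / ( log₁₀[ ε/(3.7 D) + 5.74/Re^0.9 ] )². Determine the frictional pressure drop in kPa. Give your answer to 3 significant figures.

A = πD²/4 = π(0.209)²/4 = 0.03431 m²; mean velocity V = ṁ/(ρA) = 54.8/(1100 · 0.03431) = 1.452 m/s.
Reynolds number Re = ρVD/μ = 1100 · 1.452 · 0.209 / 0.0205 = 1.629e+04.
Re > 4000 → turbulent. Relative roughness ε/D = 2.3e-06/0.209 = 1.1e-05. Swamee-Jain: f = 0.25/(log₁₀[1.1e-05/3.7 + 5.74/1.629e+04^0.9])² = 0.25/(log₁₀[2.97e-06 + 0.00093])² = 0.25/(-3.03)² = 0.02722.
Total minor-loss coefficient ΣK = 2·0.46 + 1·0.53 + 1·0.14 = 1.59.
ΔP = [f·L/D + ΣK]·(ρV²/2) = [0.02722·5.77/0.209 + 1.59]·(1100·1.452²/2) = [0.7516 + 1.59]·1160 = 2716 Pa.
ΔP = 2716 Pa = 2.72 kPa.

ΔP ≈ 2.72 kPa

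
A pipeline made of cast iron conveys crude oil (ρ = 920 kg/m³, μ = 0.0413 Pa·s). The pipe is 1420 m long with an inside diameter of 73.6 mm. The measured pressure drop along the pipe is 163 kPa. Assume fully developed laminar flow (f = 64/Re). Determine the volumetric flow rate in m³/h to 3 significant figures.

For laminar flow, f = 64/Re with Re = ρVD/μ, so Darcy-Weisbach reduces to ΔP = 32μLV/D². Solving for V: V = ΔP·D²/(32μL) = 1.63e+05·(0.0736)²/(32·0.0413·1420) = 0.4705 m/s.
Check: Re = ρVD/μ = 920·0.4705·0.0736/0.0413 = 771.4 < 2300, so the laminar assumption holds.
Q = V·A = 0.4705·(π/4·0.0736²) = 0.002002 m³/s = 7.21 m³/h.

Q ≈ 7.21 m³/h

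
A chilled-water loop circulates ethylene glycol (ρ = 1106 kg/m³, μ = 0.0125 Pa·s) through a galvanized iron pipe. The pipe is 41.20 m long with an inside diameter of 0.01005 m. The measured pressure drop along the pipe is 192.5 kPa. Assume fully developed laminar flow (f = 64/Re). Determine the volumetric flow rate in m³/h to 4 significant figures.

For laminar flow, f = 64/Re with Re = ρVD/μ, so Darcy-Weisbach reduces to ΔP = 32μLV/D². Solving for V: V = ΔP·D²/(32μL) = 1.925e+05·(0.01005)²/(32·0.0125·41.2) = 1.18 m/s.
Check: Re = ρVD/μ = 1106·1.18·0.01005/0.0125 = 1049 < 2300, so the laminar assumption holds.
Q = V·A = 1.18·(π/4·0.01005²) = 9.359e-05 m³/s = 0.3369 m³/h.

Q ≈ 0.3369 m³/h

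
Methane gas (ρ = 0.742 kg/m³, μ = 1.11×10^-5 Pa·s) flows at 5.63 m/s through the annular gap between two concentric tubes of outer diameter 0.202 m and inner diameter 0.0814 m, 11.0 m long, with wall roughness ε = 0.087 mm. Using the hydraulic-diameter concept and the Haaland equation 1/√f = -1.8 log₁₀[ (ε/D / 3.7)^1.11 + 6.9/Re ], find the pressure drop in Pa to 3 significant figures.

ΔP ≈ 25.0 Pa

Hydraulic diameter D_h = 4A/P = D_o - D_i = 0.202 - 0.0814 = 0.1206 m.
Re = ρVD_h/μ = 0.742·5.63·0.1206/1.11e-05 = 4.539e+04.
ε/D_h = 8.7e-05/0.1206 = 0.000721; Haaland gives 1/√f = -1.8 log₁₀[7.62e-05+0.000152] = 6.555, so f = 0.02327.
ΔP = f(L/D_h)(ρV²/2) = 0.02327·11/0.1206·11.76 = 24.96 Pa.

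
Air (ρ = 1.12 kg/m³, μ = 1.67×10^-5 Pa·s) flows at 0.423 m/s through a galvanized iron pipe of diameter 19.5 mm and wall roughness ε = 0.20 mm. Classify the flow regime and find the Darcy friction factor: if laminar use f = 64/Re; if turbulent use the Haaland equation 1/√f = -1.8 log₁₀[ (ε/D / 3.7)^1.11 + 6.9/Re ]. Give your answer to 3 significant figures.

Re = ρVD/μ = 1.12·0.423·0.0195/1.67e-05 = 553.2.
Re < 2300 → laminar, so f = 64/Re = 0.1157 (roughness is irrelevant in laminar flow).

f ≈ 0.116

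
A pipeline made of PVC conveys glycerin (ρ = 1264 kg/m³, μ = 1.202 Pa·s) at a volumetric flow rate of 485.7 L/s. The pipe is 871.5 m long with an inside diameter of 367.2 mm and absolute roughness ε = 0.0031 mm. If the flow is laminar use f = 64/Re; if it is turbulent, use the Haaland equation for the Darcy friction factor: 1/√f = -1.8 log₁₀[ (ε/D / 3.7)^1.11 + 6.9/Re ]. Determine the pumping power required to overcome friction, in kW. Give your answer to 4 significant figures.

Q = 485.7 L/s = 485.7/1000 = 0.4857 m³/s.
Cross-sectional area A = πD²/4 = π(0.3672)²/4 = 0.1059 m²; mean velocity V = Q/A = 0.4857/0.1059 = 4.586 m/s.
Reynolds number Re = ρVD/μ = 1264 · 4.586 · 0.3672 / 1.2 = 1771.
Re < 2300 → laminar flow, so f = 64/Re = 64/1771 = 0.03614 (the turbulent correlation is not needed).
Darcy-Weisbach: ΔP = f(L/D)(ρV²/2) = 0.03614·(871.5/0.3672)·(1264·4.586²/2) = 0.03614·2373·1.329e+04 = 1.14e+06 Pa.
Pumping power P = QΔP = 0.4857·1.14e+06 = 553810 W = 553.8 kW.

P ≈ 553.8 kW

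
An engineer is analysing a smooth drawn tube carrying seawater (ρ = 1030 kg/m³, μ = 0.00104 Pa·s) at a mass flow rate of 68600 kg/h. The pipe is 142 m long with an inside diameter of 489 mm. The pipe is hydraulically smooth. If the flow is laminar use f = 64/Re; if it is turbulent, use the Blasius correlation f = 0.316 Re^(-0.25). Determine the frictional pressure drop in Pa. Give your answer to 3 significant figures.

ṁ = 68600 kg/h = 68600/3600 = 19.06 kg/s.
A = πD²/4 = π(0.489)²/4 = 0.1878 m²; mean velocity V = ṁ/(ρA) = 19.06/(1030 · 0.1878) = 0.09851 m/s.
Reynolds number Re = ρVD/μ = 1030 · 0.09851 · 0.489 / 0.00104 = 4.771e+04.
Re > 4000 → turbulent. Smooth-pipe (Blasius): f = 0.316 Re^(-0.25) = 0.316/(4.771e+04)^0.25 = 0.02138.
Darcy-Weisbach: ΔP = f(L/D)(ρV²/2) = 0.02138·(142/0.489)·(1030·0.09851²/2) = 0.02138·290.4·4.998 = 31.03 Pa.

ΔP ≈ 31.0 Pa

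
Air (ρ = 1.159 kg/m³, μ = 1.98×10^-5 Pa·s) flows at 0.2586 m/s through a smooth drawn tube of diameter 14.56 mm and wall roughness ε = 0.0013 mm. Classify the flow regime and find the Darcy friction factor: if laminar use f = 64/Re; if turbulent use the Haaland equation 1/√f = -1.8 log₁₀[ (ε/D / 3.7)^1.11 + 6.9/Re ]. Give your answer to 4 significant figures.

f ≈ 0.2904

Re = ρVD/μ = 1.159·0.2586·0.01456/1.98e-05 = 220.4.
Re < 2300 → laminar, so f = 64/Re = 0.2904 (roughness is irrelevant in laminar flow).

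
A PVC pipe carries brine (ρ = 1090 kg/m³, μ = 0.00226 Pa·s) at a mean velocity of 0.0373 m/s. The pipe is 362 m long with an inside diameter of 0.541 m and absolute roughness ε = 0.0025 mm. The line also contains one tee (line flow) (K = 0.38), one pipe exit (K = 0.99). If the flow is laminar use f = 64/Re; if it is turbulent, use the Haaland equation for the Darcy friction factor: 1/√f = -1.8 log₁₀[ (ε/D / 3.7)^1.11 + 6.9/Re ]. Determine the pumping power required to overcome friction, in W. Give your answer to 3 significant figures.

Reynolds number Re = ρVD/μ = 1090 · 0.0373 · 0.541 / 0.00226 = 9732.
Re > 4000 → turbulent. Relative roughness ε/D = 2.5e-06/0.541 = 4.62e-06. Haaland: 1/√f = -1.8 log₁₀[(4.62e-06/3.7)^1.11 + 6.9/9732] = -1.8 log₁₀[2.8e-07 + 0.000709] = 5.669, so f = 0.03112.
Total minor-loss coefficient ΣK = 1·0.38 + 1·0.99 = 1.37.
ΔP = [f·L/D + ΣK]·(ρV²/2) = [0.03112·362/0.541 + 1.37]·(1090·0.0373²/2) = [20.82 + 1.37]·0.7583 = 16.83 Pa.
Q = V·A = 0.0373·0.2299 = 0.008574 m³/s.
Pumping power P = QΔP = 0.008574·16.83 = 0.1443 W = 0.144 W.

P ≈ 0.144 W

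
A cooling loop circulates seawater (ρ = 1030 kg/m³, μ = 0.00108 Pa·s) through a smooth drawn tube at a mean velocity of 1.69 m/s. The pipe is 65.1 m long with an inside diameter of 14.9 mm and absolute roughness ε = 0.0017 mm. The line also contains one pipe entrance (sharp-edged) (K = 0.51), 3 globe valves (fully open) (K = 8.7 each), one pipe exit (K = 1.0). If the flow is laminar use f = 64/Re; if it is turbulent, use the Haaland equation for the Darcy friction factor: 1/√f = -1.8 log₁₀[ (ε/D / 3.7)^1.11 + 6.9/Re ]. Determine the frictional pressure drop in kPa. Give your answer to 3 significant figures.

ΔP ≈ 200 kPa

Reynolds number Re = ρVD/μ = 1030 · 1.69 · 0.0149 / 0.00108 = 2.402e+04.
Re > 4000 → turbulent. Relative roughness ε/D = 1.7e-06/0.0149 = 0.000114. Haaland: 1/√f = -1.8 log₁₀[(0.000114/3.7)^1.11 + 6.9/2.402e+04] = -1.8 log₁₀[9.84e-06 + 0.000287] = 6.349, so f = 0.02481.
Total minor-loss coefficient ΣK = 1·0.51 + 3·8.7 + 1·1 = 27.6.
ΔP = [f·L/D + ΣK]·(ρV²/2) = [0.02481·65.1/0.0149 + 27.6]·(1030·1.69²/2) = [108.4 + 27.6]·1471 = 2.001e+05 Pa.
ΔP = 2.001e+05 Pa = 200 kPa.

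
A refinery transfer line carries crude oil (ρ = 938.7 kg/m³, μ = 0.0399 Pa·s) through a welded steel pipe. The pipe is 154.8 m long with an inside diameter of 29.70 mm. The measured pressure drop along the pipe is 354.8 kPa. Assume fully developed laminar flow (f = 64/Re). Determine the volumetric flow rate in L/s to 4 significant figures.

Q ≈ 1.097 L/s

For laminar flow, f = 64/Re with Re = ρVD/μ, so Darcy-Weisbach reduces to ΔP = 32μLV/D². Solving for V: V = ΔP·D²/(32μL) = 3.548e+05·(0.0297)²/(32·0.0399·154.8) = 1.583 m/s.
Check: Re = ρVD/μ = 938.7·1.583·0.0297/0.0399 = 1106 < 2300, so the laminar assumption holds.
Q = V·A = 1.583·(π/4·0.0297²) = 0.001097 m³/s = 1.097 L/s.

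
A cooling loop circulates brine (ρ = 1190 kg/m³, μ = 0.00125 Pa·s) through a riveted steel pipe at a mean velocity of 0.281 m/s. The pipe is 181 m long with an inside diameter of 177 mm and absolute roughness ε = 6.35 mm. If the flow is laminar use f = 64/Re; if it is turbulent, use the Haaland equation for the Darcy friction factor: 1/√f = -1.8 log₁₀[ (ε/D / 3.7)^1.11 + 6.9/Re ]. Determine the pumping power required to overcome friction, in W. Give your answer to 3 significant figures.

P ≈ 20.7 W

Reynolds number Re = ρVD/μ = 1190 · 0.281 · 0.177 / 0.00125 = 4.735e+04.
Re > 4000 → turbulent. Relative roughness ε/D = 0.00635/0.177 = 0.0359. Haaland: 1/√f = -1.8 log₁₀[(0.0359/3.7)^1.11 + 6.9/4.735e+04] = -1.8 log₁₀[0.00582 + 0.000146] = 4.003, so f = 0.06239.
Darcy-Weisbach: ΔP = f(L/D)(ρV²/2) = 0.06239·(181/0.177)·(1190·0.281²/2) = 0.06239·1023·46.98 = 2998 Pa.
Q = V·A = 0.281·0.02461 = 0.006914 m³/s.
Pumping power P = QΔP = 0.006914·2998 = 20.73 W = 20.7 W.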